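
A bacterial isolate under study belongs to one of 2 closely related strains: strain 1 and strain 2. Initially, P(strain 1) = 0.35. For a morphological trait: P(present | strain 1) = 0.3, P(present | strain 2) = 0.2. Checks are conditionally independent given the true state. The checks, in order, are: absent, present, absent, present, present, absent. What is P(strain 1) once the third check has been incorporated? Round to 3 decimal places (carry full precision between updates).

0.382

After 'absent': P(strain 1) = 0.7·0.3500 / (0.7·0.3500 + 0.8·0.6500) ≈ 0.3203
After 'present': P(strain 1) = 0.3·0.3203 / (0.3·0.3203 + 0.2·0.6797) ≈ 0.4141
After 'absent': P(strain 1) = 0.7·0.4141 / (0.7·0.4141 + 0.8·0.5859) ≈ 0.3821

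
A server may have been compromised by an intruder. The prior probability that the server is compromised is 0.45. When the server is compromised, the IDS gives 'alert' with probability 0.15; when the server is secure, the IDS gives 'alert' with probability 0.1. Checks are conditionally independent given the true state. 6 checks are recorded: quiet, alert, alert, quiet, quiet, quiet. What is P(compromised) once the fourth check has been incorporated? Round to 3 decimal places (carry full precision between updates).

0.622

Apply Bayes' rule sequentially, carrying P(compromised) forward.
After 'quiet': P(compromised) = 0.85·0.4500 / (0.85·0.4500 + 0.9·0.5500) ≈ 0.4359
After 'alert': P(compromised) = 0.15·0.4359 / (0.15·0.4359 + 0.1·0.5641) ≈ 0.5368
After 'alert': P(compromised) = 0.15·0.5368 / (0.15·0.5368 + 0.1·0.4632) ≈ 0.6349
After 'quiet': P(compromised) = 0.85·0.6349 / (0.85·0.6349 + 0.9·0.3651) ≈ 0.6215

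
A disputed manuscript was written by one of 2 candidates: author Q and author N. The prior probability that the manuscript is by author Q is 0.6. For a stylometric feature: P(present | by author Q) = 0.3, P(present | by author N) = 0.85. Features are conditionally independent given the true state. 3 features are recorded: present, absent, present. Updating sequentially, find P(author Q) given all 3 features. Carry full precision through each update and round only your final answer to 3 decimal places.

0.466

Apply Bayes' rule sequentially, carrying P(author Q) forward.
After 'present': P(author Q) = 0.3·0.6000 / (0.3·0.6000 + 0.85·0.4000) ≈ 0.3462
After 'absent': P(author Q) = 0.7·0.3462 / (0.7·0.3462 + 0.15·0.6538) ≈ 0.7119
After 'present': P(author Q) = 0.3·0.7119 / (0.3·0.7119 + 0.85·0.2881) ≈ 0.4658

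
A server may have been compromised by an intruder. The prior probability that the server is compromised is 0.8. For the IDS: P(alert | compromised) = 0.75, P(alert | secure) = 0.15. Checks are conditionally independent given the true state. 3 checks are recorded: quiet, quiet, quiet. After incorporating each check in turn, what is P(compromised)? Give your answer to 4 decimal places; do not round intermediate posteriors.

0.0924

Each posterior becomes the prior for the next update.
After 'quiet': P(compromised) = 0.25·0.8000 / (0.25·0.8000 + 0.85·0.2000) ≈ 0.5405
After 'quiet': P(compromised) = 0.25·0.5405 / (0.25·0.5405 + 0.85·0.4595) ≈ 0.2571
After 'quiet': P(compromised) = 0.25·0.2571 / (0.25·0.2571 + 0.85·0.7429) ≈ 0.0924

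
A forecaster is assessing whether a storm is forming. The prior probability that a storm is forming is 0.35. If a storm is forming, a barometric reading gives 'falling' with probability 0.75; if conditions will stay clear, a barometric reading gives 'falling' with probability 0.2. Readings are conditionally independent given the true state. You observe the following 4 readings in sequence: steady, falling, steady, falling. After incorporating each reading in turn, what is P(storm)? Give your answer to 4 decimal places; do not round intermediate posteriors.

0.4251

After 'steady': P(storm) = 0.25·0.3500 / (0.25·0.3500 + 0.8·0.6500) ≈ 0.1440
After 'falling': P(storm) = 0.75·0.1440 / (0.75·0.1440 + 0.2·0.8560) ≈ 0.3869
After 'steady': P(storm) = 0.25·0.3869 / (0.25·0.3869 + 0.8·0.6131) ≈ 0.1647
After 'falling': P(storm) = 0.75·0.1647 / (0.75·0.1647 + 0.2·0.8353) ≈ 0.4251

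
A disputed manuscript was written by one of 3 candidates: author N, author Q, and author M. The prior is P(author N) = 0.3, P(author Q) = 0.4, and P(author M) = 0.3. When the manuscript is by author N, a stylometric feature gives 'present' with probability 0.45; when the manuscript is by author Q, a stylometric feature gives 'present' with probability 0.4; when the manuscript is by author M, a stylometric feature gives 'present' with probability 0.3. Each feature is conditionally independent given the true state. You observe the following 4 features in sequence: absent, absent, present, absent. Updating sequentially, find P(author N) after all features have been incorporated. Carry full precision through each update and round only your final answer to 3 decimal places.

After 'absent': normaliser = 0.55·0.3000 + 0.6·0.4000 + 0.7·0.3000; P(author N) ≈ 0.2683, P(author Q) ≈ 0.3902, P(author M) ≈ 0.3415
After 'absent': normaliser = 0.55·0.2683 + 0.6·0.3902 + 0.7·0.3415; P(author N) ≈ 0.2377, P(author Q) ≈ 0.3772, P(author M) ≈ 0.3851
After 'present': normaliser = 0.45·0.2377 + 0.4·0.3772 + 0.3·0.3851; P(author N) ≈ 0.2865, P(author Q) ≈ 0.4041, P(author M) ≈ 0.3094
After 'absent': normaliser = 0.55·0.2865 + 0.6·0.4041 + 0.7·0.3094; P(author N) ≈ 0.2556, P(author Q) ≈ 0.3932, P(author M) ≈ 0.3512

0.256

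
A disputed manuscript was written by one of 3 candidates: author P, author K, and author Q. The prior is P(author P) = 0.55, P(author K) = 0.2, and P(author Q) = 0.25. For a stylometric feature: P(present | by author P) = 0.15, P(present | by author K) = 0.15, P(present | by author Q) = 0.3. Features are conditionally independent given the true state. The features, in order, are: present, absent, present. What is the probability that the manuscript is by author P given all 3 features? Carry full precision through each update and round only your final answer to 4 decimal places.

After 'present': normaliser = 0.15·0.5500 + 0.15·0.2000 + 0.3·0.2500; P(author P) ≈ 0.4400, P(author K) ≈ 0.1600, P(author Q) ≈ 0.4000
After 'absent': normaliser = 0.85·0.4400 + 0.85·0.1600 + 0.7·0.4000; P(author P) ≈ 0.4734, P(author K) ≈ 0.1722, P(author Q) ≈ 0.3544
After 'present': normaliser = 0.15·0.4734 + 0.15·0.1722 + 0.3·0.3544; P(author P) ≈ 0.3495, P(author K) ≈ 0.1271, P(author Q) ≈ 0.5234

0.3495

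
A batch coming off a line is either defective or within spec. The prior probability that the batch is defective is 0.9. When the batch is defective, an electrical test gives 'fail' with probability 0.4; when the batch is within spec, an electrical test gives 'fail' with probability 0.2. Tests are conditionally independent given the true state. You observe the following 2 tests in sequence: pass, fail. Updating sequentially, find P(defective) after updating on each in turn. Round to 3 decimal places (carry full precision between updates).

Each posterior becomes the prior for the next update.
After 'pass': P(defective) = 0.6·0.9000 / (0.6·0.9000 + 0.8·0.1000) ≈ 0.8710
After 'fail': P(defective) = 0.4·0.8710 / (0.4·0.8710 + 0.2·0.1290) ≈ 0.9310

0.931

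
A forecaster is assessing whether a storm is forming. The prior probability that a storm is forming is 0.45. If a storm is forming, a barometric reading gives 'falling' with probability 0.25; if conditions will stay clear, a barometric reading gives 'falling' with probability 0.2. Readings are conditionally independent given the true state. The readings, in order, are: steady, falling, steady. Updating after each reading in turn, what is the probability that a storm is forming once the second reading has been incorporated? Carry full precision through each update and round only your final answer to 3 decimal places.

After 'steady': P(storm) = 0.75·0.4500 / (0.75·0.4500 + 0.8·0.5500) ≈ 0.4341
After 'falling': P(storm) = 0.25·0.4341 / (0.25·0.4341 + 0.2·0.5659) ≈ 0.4895

0.489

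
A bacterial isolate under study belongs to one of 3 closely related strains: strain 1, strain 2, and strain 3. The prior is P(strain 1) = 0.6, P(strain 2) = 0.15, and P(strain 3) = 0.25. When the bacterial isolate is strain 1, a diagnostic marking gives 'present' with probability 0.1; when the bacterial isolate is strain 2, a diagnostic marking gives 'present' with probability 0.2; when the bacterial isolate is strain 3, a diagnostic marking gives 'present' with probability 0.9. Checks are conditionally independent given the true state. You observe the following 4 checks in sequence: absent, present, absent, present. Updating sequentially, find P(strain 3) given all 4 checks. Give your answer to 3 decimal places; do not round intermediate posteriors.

Each posterior becomes the prior for the next update.
After 'absent': normaliser = 0.9·0.6000 + 0.8·0.1500 + 0.1·0.2500; P(strain 1) ≈ 0.7883, P(strain 2) ≈ 0.1752, P(strain 3) ≈ 0.0365
After 'present': normaliser = 0.1·0.7883 + 0.2·0.1752 + 0.9·0.0365; P(strain 1) ≈ 0.5373, P(strain 2) ≈ 0.2388, P(strain 3) ≈ 0.2239
After 'absent': normaliser = 0.9·0.5373 + 0.8·0.2388 + 0.1·0.2239; P(strain 1) ≈ 0.6938, P(strain 2) ≈ 0.2741, P(strain 3) ≈ 0.0321
After 'present': normaliser = 0.1·0.6938 + 0.2·0.2741 + 0.9·0.0321; P(strain 1) ≈ 0.4531, P(strain 2) ≈ 0.3580, P(strain 3) ≈ 0.1888

0.189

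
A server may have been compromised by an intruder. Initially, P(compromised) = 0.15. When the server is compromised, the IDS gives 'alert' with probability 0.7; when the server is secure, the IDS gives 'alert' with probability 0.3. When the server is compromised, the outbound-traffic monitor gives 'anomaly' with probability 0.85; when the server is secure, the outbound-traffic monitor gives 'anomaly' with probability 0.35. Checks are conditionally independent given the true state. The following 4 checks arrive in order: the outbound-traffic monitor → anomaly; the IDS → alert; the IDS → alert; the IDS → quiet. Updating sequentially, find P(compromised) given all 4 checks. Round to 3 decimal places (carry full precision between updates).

0.500

Apply Bayes' rule sequentially, carrying P(compromised) forward.
After the outbound-traffic monitor='anomaly': P(compromised) = 0.85·0.1500 / (0.85·0.1500 + 0.35·0.8500) ≈ 0.3000
After the IDS='alert': P(compromised) = 0.7·0.3000 / (0.7·0.3000 + 0.3·0.7000) ≈ 0.5000
After the IDS='alert': P(compromised) = 0.7·0.5000 / (0.7·0.5000 + 0.3·0.5000) ≈ 0.7000
After the IDS='quiet': P(compromised) = 0.3·0.7000 / (0.3·0.7000 + 0.7·0.3000) ≈ 0.5000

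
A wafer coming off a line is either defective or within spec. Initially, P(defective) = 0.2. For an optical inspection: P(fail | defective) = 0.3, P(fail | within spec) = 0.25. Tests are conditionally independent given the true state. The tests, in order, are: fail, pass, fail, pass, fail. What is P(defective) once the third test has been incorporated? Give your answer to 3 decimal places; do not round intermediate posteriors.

Apply Bayes' rule sequentially, carrying P(defective) forward.
After 'fail': P(defective) = 0.3·0.2000 / (0.3·0.2000 + 0.25·0.8000) ≈ 0.2308
After 'pass': P(defective) = 0.7·0.2308 / (0.7·0.2308 + 0.75·0.7692) ≈ 0.2188
After 'fail': P(defective) = 0.3·0.2188 / (0.3·0.2188 + 0.25·0.7812) ≈ 0.2515

0.251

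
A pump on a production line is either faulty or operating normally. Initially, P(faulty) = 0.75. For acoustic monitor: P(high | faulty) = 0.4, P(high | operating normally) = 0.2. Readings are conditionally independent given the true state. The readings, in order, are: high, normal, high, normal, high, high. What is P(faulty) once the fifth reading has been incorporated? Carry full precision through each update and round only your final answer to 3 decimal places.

Each posterior becomes the prior for the next update.
After 'high': P(faulty) = 0.4·0.7500 / (0.4·0.7500 + 0.2·0.2500) ≈ 0.8571
After 'normal': P(faulty) = 0.6·0.8571 / (0.6·0.8571 + 0.8·0.1429) ≈ 0.8182
After 'high': P(faulty) = 0.4·0.8182 / (0.4·0.8182 + 0.2·0.1818) ≈ 0.9000
After 'normal': P(faulty) = 0.6·0.9000 / (0.6·0.9000 + 0.8·0.1000) ≈ 0.8710
After 'high': P(faulty) = 0.4·0.8710 / (0.4·0.8710 + 0.2·0.1290) ≈ 0.9310

0.931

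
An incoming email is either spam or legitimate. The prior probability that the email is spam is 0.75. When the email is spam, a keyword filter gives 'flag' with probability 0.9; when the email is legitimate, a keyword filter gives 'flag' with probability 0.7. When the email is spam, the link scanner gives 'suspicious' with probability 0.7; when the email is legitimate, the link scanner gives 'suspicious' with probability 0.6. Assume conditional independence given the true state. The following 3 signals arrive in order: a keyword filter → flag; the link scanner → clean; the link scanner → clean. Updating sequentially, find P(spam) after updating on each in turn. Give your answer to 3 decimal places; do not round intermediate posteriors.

After a keyword filter='flag': P(spam) = 0.9·0.7500 / (0.9·0.7500 + 0.7·0.2500) ≈ 0.7941
After the link scanner='clean': P(spam) = 0.3·0.7941 / (0.3·0.7941 + 0.4·0.2059) ≈ 0.7431
After the link scanner='clean': P(spam) = 0.3·0.7431 / (0.3·0.7431 + 0.4·0.2569) ≈ 0.6845

0.685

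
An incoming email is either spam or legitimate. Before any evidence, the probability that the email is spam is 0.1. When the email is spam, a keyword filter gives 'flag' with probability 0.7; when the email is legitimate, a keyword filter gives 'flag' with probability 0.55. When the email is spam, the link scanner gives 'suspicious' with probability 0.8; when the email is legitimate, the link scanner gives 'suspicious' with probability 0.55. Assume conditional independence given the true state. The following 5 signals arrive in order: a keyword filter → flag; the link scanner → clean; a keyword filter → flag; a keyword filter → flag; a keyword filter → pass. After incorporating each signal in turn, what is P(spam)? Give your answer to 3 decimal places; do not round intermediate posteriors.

Each posterior becomes the prior for the next update.
After a keyword filter='flag': P(spam) = 0.7·0.1000 / (0.7·0.1000 + 0.55·0.9000) ≈ 0.1239
After the link scanner='clean': P(spam) = 0.2·0.1239 / (0.2·0.1239 + 0.45·0.8761) ≈ 0.0591
After a keyword filter='flag': P(spam) = 0.7·0.0591 / (0.7·0.0591 + 0.55·0.9409) ≈ 0.0741
After a keyword filter='flag': P(spam) = 0.7·0.0741 / (0.7·0.0741 + 0.55·0.9259) ≈ 0.0924
After a keyword filter='pass': P(spam) = 0.3·0.0924 / (0.3·0.0924 + 0.45·0.9076) ≈ 0.0636

0.064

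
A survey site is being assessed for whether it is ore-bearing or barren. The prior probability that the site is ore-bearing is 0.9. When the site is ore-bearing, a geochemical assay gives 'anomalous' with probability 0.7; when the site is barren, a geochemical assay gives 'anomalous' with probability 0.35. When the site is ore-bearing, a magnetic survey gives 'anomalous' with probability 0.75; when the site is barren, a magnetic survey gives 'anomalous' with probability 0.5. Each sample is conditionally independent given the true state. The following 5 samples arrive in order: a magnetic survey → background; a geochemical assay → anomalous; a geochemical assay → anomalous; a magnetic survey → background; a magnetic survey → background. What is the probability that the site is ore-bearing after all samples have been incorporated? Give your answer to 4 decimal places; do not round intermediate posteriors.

0.8182

After a magnetic survey='background': P(ore) = 0.25·0.9000 / (0.25·0.9000 + 0.5·0.1000) ≈ 0.8182
After a geochemical assay='anomalous': P(ore) = 0.7·0.8182 / (0.7·0.8182 + 0.35·0.1818) ≈ 0.9000
After a geochemical assay='anomalous': P(ore) = 0.7·0.9000 / (0.7·0.9000 + 0.35·0.1000) ≈ 0.9474
After a magnetic survey='background': P(ore) = 0.25·0.9474 / (0.25·0.9474 + 0.5·0.0526) ≈ 0.9000
After a magnetic survey='background': P(ore) = 0.25·0.9000 / (0.25·0.9000 + 0.5·0.1000) ≈ 0.8182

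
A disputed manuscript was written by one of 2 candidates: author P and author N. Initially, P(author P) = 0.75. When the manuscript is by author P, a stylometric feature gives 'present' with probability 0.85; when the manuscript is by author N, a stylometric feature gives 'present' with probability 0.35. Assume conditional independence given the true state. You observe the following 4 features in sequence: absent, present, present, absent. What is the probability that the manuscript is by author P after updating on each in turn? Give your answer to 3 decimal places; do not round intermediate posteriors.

0.485

After 'absent': P(author P) = 0.15·0.7500 / (0.15·0.7500 + 0.65·0.2500) ≈ 0.4091
After 'present': P(author P) = 0.85·0.4091 / (0.85·0.4091 + 0.35·0.5909) ≈ 0.6270
After 'present': P(author P) = 0.85·0.6270 / (0.85·0.6270 + 0.35·0.3730) ≈ 0.8033
After 'absent': P(author P) = 0.15·0.8033 / (0.15·0.8033 + 0.65·0.1967) ≈ 0.4851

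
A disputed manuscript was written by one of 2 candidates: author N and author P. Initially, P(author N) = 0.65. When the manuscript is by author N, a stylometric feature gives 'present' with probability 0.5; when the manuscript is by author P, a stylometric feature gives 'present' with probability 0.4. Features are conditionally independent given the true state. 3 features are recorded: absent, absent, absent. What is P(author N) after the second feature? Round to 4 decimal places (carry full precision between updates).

Each posterior becomes the prior for the next update.
After 'absent': P(author N) = 0.5·0.6500 / (0.5·0.6500 + 0.6·0.3500) ≈ 0.6075
After 'absent': P(author N) = 0.5·0.6075 / (0.5·0.6075 + 0.6·0.3925) ≈ 0.5633

0.5633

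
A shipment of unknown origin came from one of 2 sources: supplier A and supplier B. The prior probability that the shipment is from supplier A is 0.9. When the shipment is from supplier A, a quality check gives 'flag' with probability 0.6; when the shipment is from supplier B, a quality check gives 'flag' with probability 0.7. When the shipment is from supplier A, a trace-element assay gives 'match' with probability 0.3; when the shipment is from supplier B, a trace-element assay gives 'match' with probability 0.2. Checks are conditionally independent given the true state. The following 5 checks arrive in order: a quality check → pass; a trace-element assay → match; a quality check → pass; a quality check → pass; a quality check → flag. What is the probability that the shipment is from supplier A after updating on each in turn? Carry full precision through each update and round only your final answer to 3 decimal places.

0.965

After a quality check='pass': P(supplier A) = 0.4·0.9000 / (0.4·0.9000 + 0.3·0.1000) ≈ 0.9231
After a trace-element assay='match': P(supplier A) = 0.3·0.9231 / (0.3·0.9231 + 0.2·0.0769) ≈ 0.9474
After a quality check='pass': P(supplier A) = 0.4·0.9474 / (0.4·0.9474 + 0.3·0.0526) ≈ 0.9600
After a quality check='pass': P(supplier A) = 0.4·0.9600 / (0.4·0.9600 + 0.3·0.0400) ≈ 0.9697
After a quality check='flag': P(supplier A) = 0.6·0.9697 / (0.6·0.9697 + 0.7·0.0303) ≈ 0.9648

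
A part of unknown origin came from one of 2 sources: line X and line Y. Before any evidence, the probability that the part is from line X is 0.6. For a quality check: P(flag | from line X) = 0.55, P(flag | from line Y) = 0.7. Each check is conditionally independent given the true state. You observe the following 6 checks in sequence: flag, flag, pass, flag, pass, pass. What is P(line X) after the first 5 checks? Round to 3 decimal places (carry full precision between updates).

0.621

After 'flag': P(line X) = 0.55·0.6000 / (0.55·0.6000 + 0.7·0.4000) ≈ 0.5410
After 'flag': P(line X) = 0.55·0.5410 / (0.55·0.5410 + 0.7·0.4590) ≈ 0.4808
After 'pass': P(line X) = 0.45·0.4808 / (0.45·0.4808 + 0.3·0.5192) ≈ 0.5814
After 'flag': P(line X) = 0.55·0.5814 / (0.55·0.5814 + 0.7·0.4186) ≈ 0.5218
After 'pass': P(line X) = 0.45·0.5218 / (0.45·0.5218 + 0.3·0.4782) ≈ 0.6208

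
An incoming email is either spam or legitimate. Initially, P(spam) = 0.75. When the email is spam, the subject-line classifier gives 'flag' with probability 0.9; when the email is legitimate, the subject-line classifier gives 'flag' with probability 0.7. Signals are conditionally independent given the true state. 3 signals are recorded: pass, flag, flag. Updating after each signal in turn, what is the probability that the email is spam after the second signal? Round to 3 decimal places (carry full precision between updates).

0.563

After 'pass': P(spam) = 0.1·0.7500 / (0.1·0.7500 + 0.3·0.2500) ≈ 0.5000
After 'flag': P(spam) = 0.9·0.5000 / (0.9·0.5000 + 0.7·0.5000) ≈ 0.5625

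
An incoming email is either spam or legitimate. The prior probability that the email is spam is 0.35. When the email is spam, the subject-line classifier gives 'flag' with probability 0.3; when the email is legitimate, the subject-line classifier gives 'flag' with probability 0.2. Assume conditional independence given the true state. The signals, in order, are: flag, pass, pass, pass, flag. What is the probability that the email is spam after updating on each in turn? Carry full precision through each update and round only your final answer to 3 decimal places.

After 'flag': P(spam) = 0.3·0.3500 / (0.3·0.3500 + 0.2·0.6500) ≈ 0.4468
After 'pass': P(spam) = 0.7·0.4468 / (0.7·0.4468 + 0.8·0.5532) ≈ 0.4141
After 'pass': P(spam) = 0.7·0.4141 / (0.7·0.4141 + 0.8·0.5859) ≈ 0.3821
After 'pass': P(spam) = 0.7·0.3821 / (0.7·0.3821 + 0.8·0.6179) ≈ 0.3511
After 'flag': P(spam) = 0.3·0.3511 / (0.3·0.3511 + 0.2·0.6489) ≈ 0.4480

0.448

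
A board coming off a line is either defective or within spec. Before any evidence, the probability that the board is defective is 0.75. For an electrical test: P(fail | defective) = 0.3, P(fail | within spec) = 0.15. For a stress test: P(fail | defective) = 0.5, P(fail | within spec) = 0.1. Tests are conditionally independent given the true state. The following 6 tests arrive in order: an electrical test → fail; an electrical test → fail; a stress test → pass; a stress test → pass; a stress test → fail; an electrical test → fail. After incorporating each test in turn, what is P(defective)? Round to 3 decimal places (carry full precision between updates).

0.974

After an electrical test='fail': P(defective) = 0.3·0.7500 / (0.3·0.7500 + 0.15·0.2500) ≈ 0.8571
After an electrical test='fail': P(defective) = 0.3·0.8571 / (0.3·0.8571 + 0.15·0.1429) ≈ 0.9231
After a stress test='pass': P(defective) = 0.5·0.9231 / (0.5·0.9231 + 0.9·0.0769) ≈ 0.8696
After a stress test='pass': P(defective) = 0.5·0.8696 / (0.5·0.8696 + 0.9·0.1304) ≈ 0.7874
After a stress test='fail': P(defective) = 0.5·0.7874 / (0.5·0.7874 + 0.1·0.2126) ≈ 0.9488
After an electrical test='fail': P(defective) = 0.3·0.9488 / (0.3·0.9488 + 0.15·0.0512) ≈ 0.9737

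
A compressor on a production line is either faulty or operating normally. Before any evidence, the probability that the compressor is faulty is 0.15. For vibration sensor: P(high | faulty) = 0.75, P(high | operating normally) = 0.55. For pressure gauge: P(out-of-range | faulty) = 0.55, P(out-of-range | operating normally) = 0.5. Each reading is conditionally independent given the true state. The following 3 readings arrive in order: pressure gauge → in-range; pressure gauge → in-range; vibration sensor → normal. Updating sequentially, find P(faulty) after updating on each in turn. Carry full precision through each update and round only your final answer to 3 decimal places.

After pressure gauge='in-range': P(faulty) = 0.45·0.1500 / (0.45·0.1500 + 0.5·0.8500) ≈ 0.1371
After pressure gauge='in-range': P(faulty) = 0.45·0.1371 / (0.45·0.1371 + 0.5·0.8629) ≈ 0.1251
After vibration sensor='normal': P(faulty) = 0.25·0.1251 / (0.25·0.1251 + 0.45·0.8749) ≈ 0.0736

0.074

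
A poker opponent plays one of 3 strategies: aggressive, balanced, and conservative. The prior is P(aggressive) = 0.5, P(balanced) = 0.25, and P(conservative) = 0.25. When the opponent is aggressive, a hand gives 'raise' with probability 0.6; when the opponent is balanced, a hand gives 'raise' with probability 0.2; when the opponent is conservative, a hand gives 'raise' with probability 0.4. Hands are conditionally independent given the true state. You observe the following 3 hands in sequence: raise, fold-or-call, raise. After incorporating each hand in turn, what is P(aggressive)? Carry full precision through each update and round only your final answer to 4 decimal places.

After 'raise': normaliser = 0.6·0.5000 + 0.2·0.2500 + 0.4·0.2500; P(aggressive) ≈ 0.6667, P(balanced) ≈ 0.1111, P(conservative) ≈ 0.2222
After 'fold-or-call': normaliser = 0.4·0.6667 + 0.8·0.1111 + 0.6·0.2222; P(aggressive) ≈ 0.5455, P(balanced) ≈ 0.1818, P(conservative) ≈ 0.2727
After 'raise': normaliser = 0.6·0.5455 + 0.2·0.1818 + 0.4·0.2727; P(aggressive) ≈ 0.6923, P(balanced) ≈ 0.0769, P(conservative) ≈ 0.2308

0.6923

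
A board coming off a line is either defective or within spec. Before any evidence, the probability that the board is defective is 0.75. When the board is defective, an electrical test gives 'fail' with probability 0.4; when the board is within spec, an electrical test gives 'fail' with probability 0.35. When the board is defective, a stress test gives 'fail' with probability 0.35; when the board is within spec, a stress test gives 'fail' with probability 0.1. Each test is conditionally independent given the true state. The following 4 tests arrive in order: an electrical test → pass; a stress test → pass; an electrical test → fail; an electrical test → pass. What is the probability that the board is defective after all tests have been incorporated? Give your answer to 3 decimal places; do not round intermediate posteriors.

0.678

After an electrical test='pass': P(defective) = 0.6·0.7500 / (0.6·0.7500 + 0.65·0.2500) ≈ 0.7347
After a stress test='pass': P(defective) = 0.65·0.7347 / (0.65·0.7347 + 0.9·0.2653) ≈ 0.6667
After an electrical test='fail': P(defective) = 0.4·0.6667 / (0.4·0.6667 + 0.35·0.3333) ≈ 0.6957
After an electrical test='pass': P(defective) = 0.6·0.6957 / (0.6·0.6957 + 0.65·0.3043) ≈ 0.6784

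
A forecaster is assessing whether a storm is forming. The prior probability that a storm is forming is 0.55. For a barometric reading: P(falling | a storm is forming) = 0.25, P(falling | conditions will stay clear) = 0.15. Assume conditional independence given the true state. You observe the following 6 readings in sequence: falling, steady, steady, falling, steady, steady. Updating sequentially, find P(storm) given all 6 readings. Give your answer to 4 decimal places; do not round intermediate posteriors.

0.6730

After 'falling': P(storm) = 0.25·0.5500 / (0.25·0.5500 + 0.15·0.4500) ≈ 0.6707
After 'steady': P(storm) = 0.75·0.6707 / (0.75·0.6707 + 0.85·0.3293) ≈ 0.6425
After 'steady': P(storm) = 0.75·0.6425 / (0.75·0.6425 + 0.85·0.3575) ≈ 0.6133
After 'falling': P(storm) = 0.25·0.6133 / (0.25·0.6133 + 0.15·0.3867) ≈ 0.7255
After 'steady': P(storm) = 0.75·0.7255 / (0.75·0.7255 + 0.85·0.2745) ≈ 0.6999
After 'steady': P(storm) = 0.75·0.6999 / (0.75·0.6999 + 0.85·0.3001) ≈ 0.6730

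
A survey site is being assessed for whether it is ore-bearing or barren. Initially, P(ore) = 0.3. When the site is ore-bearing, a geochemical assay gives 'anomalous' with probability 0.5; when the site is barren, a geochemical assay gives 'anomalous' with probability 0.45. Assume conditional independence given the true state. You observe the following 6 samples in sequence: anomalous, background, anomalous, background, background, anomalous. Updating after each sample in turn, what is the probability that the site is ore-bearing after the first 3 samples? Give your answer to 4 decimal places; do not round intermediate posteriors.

After 'anomalous': P(ore) = 0.5·0.3000 / (0.5·0.3000 + 0.45·0.7000) ≈ 0.3226
After 'background': P(ore) = 0.5·0.3226 / (0.5·0.3226 + 0.55·0.6774) ≈ 0.3021
After 'anomalous': P(ore) = 0.5·0.3021 / (0.5·0.3021 + 0.45·0.6979) ≈ 0.3248

0.3248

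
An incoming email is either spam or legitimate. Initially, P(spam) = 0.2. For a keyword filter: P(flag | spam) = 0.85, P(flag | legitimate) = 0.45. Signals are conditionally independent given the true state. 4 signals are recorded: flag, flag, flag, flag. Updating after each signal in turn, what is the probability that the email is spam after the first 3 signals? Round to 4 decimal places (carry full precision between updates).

0.6275

Apply Bayes' rule sequentially, carrying P(spam) forward.
After 'flag': P(spam) = 0.85·0.2000 / (0.85·0.2000 + 0.45·0.8000) ≈ 0.3208
After 'flag': P(spam) = 0.85·0.3208 / (0.85·0.3208 + 0.45·0.6792) ≈ 0.4715
After 'flag': P(spam) = 0.85·0.4715 / (0.85·0.4715 + 0.45·0.5285) ≈ 0.6275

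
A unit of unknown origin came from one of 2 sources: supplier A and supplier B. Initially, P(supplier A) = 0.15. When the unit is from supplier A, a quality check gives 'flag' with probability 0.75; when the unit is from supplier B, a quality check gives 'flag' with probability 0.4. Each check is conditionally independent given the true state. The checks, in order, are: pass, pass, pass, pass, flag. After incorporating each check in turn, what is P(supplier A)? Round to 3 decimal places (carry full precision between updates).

0.010

Each posterior becomes the prior for the next update.
After 'pass': P(supplier A) = 0.25·0.1500 / (0.25·0.1500 + 0.6·0.8500) ≈ 0.0685
After 'pass': P(supplier A) = 0.25·0.0685 / (0.25·0.0685 + 0.6·0.9315) ≈ 0.0297
After 'pass': P(supplier A) = 0.25·0.0297 / (0.25·0.0297 + 0.6·0.9703) ≈ 0.0126
After 'pass': P(supplier A) = 0.25·0.0126 / (0.25·0.0126 + 0.6·0.9874) ≈ 0.0053
After 'flag': P(supplier A) = 0.75·0.0053 / (0.75·0.0053 + 0.4·0.9947) ≈ 0.0099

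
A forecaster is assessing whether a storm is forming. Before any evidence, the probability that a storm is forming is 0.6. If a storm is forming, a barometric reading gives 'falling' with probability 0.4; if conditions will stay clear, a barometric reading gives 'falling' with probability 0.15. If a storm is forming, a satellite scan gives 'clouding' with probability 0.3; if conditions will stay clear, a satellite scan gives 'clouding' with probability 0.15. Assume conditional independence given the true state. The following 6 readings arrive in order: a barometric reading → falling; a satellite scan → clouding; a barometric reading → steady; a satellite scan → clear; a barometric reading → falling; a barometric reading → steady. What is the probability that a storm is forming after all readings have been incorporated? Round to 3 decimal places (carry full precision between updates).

0.897

After a barometric reading='falling': P(storm) = 0.4·0.6000 / (0.4·0.6000 + 0.15·0.4000) ≈ 0.8000
After a satellite scan='clouding': P(storm) = 0.3·0.8000 / (0.3·0.8000 + 0.15·0.2000) ≈ 0.8889
After a barometric reading='steady': P(storm) = 0.6·0.8889 / (0.6·0.8889 + 0.85·0.1111) ≈ 0.8496
After a satellite scan='clear': P(storm) = 0.7·0.8496 / (0.7·0.8496 + 0.85·0.1504) ≈ 0.8230
After a barometric reading='falling': P(storm) = 0.4·0.8230 / (0.4·0.8230 + 0.15·0.1770) ≈ 0.9254
After a barometric reading='steady': P(storm) = 0.6·0.9254 / (0.6·0.9254 + 0.85·0.0746) ≈ 0.8975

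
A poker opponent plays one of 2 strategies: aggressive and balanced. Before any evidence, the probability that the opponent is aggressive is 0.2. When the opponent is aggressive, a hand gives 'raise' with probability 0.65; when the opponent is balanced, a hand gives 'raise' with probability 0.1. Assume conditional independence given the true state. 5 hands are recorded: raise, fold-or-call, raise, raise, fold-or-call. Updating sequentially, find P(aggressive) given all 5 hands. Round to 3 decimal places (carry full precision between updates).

0.912

Apply Bayes' rule sequentially, carrying P(aggressive) forward.
After 'raise': P(aggressive) = 0.65·0.2000 / (0.65·0.2000 + 0.1·0.8000) ≈ 0.6190
After 'fold-or-call': P(aggressive) = 0.35·0.6190 / (0.35·0.6190 + 0.9·0.3810) ≈ 0.3872
After 'raise': P(aggressive) = 0.65·0.3872 / (0.65·0.3872 + 0.1·0.6128) ≈ 0.8042
After 'raise': P(aggressive) = 0.65·0.8042 / (0.65·0.8042 + 0.1·0.1958) ≈ 0.9639
After 'fold-or-call': P(aggressive) = 0.35·0.9639 / (0.35·0.9639 + 0.9·0.0361) ≈ 0.9122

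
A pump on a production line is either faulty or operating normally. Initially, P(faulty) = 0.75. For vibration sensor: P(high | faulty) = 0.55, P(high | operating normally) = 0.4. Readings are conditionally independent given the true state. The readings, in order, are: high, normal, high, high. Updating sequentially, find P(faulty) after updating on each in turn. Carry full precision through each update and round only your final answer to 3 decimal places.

0.854

After 'high': P(faulty) = 0.55·0.7500 / (0.55·0.7500 + 0.4·0.2500) ≈ 0.8049
After 'normal': P(faulty) = 0.45·0.8049 / (0.45·0.8049 + 0.6·0.1951) ≈ 0.7557
After 'high': P(faulty) = 0.55·0.7557 / (0.55·0.7557 + 0.4·0.2443) ≈ 0.8097
After 'high': P(faulty) = 0.55·0.8097 / (0.55·0.8097 + 0.4·0.1903) ≈ 0.8540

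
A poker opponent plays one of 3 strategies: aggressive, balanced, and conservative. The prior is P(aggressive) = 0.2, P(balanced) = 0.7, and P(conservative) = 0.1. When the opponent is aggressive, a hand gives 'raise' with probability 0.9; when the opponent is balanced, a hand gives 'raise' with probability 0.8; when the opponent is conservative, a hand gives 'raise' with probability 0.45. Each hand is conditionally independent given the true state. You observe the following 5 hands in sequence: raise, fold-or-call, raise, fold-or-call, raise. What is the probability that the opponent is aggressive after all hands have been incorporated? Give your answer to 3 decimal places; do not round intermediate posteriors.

After 'raise': normaliser = 0.9·0.2000 + 0.8·0.7000 + 0.45·0.1000; P(aggressive) ≈ 0.2293, P(balanced) ≈ 0.7134, P(conservative) ≈ 0.0573
After 'fold-or-call': normaliser = 0.1·0.2293 + 0.2·0.7134 + 0.55·0.0573; P(aggressive) ≈ 0.1163, P(balanced) ≈ 0.7237, P(conservative) ≈ 0.1599
After 'raise': normaliser = 0.9·0.1163 + 0.8·0.7237 + 0.45·0.1599; P(aggressive) ≈ 0.1385, P(balanced) ≈ 0.7662, P(conservative) ≈ 0.0952
After 'fold-or-call': normaliser = 0.1·0.1385 + 0.2·0.7662 + 0.55·0.0952; P(aggressive) ≈ 0.0631, P(balanced) ≈ 0.6982, P(conservative) ≈ 0.2387
After 'raise': normaliser = 0.9·0.0631 + 0.8·0.6982 + 0.45·0.2387; P(aggressive) ≈ 0.0786, P(balanced) ≈ 0.7728, P(conservative) ≈ 0.1486

0.079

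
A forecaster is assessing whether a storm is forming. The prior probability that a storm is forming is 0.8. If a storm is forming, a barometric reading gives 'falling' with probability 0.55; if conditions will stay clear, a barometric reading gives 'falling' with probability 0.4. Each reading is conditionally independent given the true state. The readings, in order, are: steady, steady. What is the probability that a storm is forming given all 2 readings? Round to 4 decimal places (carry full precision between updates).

0.6923

After 'steady': P(storm) = 0.45·0.8000 / (0.45·0.8000 + 0.6·0.2000) ≈ 0.7500
After 'steady': P(storm) = 0.45·0.7500 / (0.45·0.7500 + 0.6·0.2500) ≈ 0.6923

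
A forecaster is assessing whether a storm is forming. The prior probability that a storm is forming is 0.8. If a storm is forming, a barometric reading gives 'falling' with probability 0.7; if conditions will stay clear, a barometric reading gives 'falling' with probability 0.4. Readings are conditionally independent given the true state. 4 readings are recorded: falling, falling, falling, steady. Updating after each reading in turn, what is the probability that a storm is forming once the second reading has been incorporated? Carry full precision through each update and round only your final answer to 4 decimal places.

After 'falling': P(storm) = 0.7·0.8000 / (0.7·0.8000 + 0.4·0.2000) ≈ 0.8750
After 'falling': P(storm) = 0.7·0.8750 / (0.7·0.8750 + 0.4·0.1250) ≈ 0.9245

0.9245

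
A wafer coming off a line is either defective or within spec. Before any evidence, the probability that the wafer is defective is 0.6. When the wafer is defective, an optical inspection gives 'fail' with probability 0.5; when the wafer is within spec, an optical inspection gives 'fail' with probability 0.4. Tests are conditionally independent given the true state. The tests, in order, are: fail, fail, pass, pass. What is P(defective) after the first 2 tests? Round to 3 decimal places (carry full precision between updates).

After 'fail': P(defective) = 0.5·0.6000 / (0.5·0.6000 + 0.4·0.4000) ≈ 0.6522
After 'fail': P(defective) = 0.5·0.6522 / (0.5·0.6522 + 0.4·0.3478) ≈ 0.7009

0.701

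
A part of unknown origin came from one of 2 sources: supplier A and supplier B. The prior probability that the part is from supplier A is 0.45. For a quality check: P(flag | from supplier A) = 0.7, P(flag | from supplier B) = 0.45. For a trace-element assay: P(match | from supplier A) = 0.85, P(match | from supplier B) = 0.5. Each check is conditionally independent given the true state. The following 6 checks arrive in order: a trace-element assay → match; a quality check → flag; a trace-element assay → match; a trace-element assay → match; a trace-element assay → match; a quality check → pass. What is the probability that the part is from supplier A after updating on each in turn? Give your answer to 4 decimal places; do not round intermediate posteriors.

0.8529

Apply Bayes' rule sequentially, carrying P(supplier A) forward.
After a trace-element assay='match': P(supplier A) = 0.85·0.4500 / (0.85·0.4500 + 0.5·0.5500) ≈ 0.5817
After a quality check='flag': P(supplier A) = 0.7·0.5817 / (0.7·0.5817 + 0.45·0.4183) ≈ 0.6839
After a trace-element assay='match': P(supplier A) = 0.85·0.6839 / (0.85·0.6839 + 0.5·0.3161) ≈ 0.7862
After a trace-element assay='match': P(supplier A) = 0.85·0.7862 / (0.85·0.7862 + 0.5·0.2138) ≈ 0.8621
After a trace-element assay='match': P(supplier A) = 0.85·0.8621 / (0.85·0.8621 + 0.5·0.1379) ≈ 0.9140
After a quality check='pass': P(supplier A) = 0.3·0.9140 / (0.3·0.9140 + 0.55·0.0860) ≈ 0.8529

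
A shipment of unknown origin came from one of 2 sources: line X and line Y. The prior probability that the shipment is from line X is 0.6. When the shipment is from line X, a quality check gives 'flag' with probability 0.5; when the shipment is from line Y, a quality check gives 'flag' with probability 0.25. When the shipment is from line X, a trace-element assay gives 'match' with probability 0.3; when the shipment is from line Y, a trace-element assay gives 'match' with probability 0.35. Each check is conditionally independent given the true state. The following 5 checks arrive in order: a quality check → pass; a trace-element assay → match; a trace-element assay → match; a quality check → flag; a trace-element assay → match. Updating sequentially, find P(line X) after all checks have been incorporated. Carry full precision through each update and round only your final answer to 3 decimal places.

0.557

Each posterior becomes the prior for the next update.
After a quality check='pass': P(line X) = 0.5·0.6000 / (0.5·0.6000 + 0.75·0.4000) ≈ 0.5000
After a trace-element assay='match': P(line X) = 0.3·0.5000 / (0.3·0.5000 + 0.35·0.5000) ≈ 0.4615
After a trace-element assay='match': P(line X) = 0.3·0.4615 / (0.3·0.4615 + 0.35·0.5385) ≈ 0.4235
After a quality check='flag': P(line X) = 0.5·0.4235 / (0.5·0.4235 + 0.25·0.5765) ≈ 0.5950
After a trace-element assay='match': P(line X) = 0.3·0.5950 / (0.3·0.5950 + 0.35·0.4050) ≈ 0.5574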